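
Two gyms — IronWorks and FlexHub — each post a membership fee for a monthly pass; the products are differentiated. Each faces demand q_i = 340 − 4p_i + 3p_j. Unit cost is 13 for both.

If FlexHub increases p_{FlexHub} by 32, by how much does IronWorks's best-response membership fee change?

12

IronWorks's profit: π = (p_{IronWorks} − 13)(340 − 4p_{IronWorks} + 3p_{FlexHub}).
∂π/∂p_{IronWorks} = 392 − 8p_{IronWorks} + 3p_{FlexHub} = 0 ⇒ p_{IronWorks} = 49 + 0.375p_{FlexHub}.
The reaction-function slope is 0.375, so a 32-unit rise in p_{FlexHub} moves p_{IronWorks} by 0.375 × 32 = 12. IronWorks's best response rises — the actions are strategic complements.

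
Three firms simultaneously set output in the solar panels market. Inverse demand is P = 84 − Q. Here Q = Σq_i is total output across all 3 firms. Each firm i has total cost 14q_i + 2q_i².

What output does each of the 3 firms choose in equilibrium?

8.75

A representative firm's profit is π_i = q_i(84 − Q) − 14q_i − 2q_i², with Q = q_i + Σ_{j≠i} q_j.
First-order condition: 70 − 6q_i − Σ_{j≠i} q_j = 0.
In a symmetric equilibrium every firm chooses the same q, so Σ_{j≠i} q_j = 2q. The condition becomes 70 − 8q = 0, giving q = 70/8 = 8.75.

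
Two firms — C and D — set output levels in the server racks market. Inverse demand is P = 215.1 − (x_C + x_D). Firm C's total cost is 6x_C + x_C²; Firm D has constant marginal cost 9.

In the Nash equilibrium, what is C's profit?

1836.18

Firm C's profit: π = x_C(215.1 − (x_C + x_D)) − 6x_C − x_C².
∂π/∂x_C = 209.1 − 4x_C − x_D = 0, so x_C = 52.275 − 0.25x_D.
For D: ∂π/∂x_D = 206.1 − 2x_D − x_C = 0 ⇒ x_D = 103.05 − 0.5x_C.
Solving the two reaction functions simultaneously: (1 − (−0.25)(−0.5))x_C = 52.275 − 0.25·103.05, so 0.875x_C = 26.5125 and x_C = 30.3.
Then x_D = 103.05 − 0.5·30.3 = 87.9.
Price P = 215.1 − 118.2 = 96.9.
C's profit: (96.9 − 6)·30.3 − (30.3)² = 1836.18.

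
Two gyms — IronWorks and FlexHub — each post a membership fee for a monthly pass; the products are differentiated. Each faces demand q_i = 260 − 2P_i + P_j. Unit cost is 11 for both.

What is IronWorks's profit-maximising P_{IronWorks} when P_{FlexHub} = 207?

122.25

IronWorks's profit: π = (P_{IronWorks} − 11)(260 − 2P_{IronWorks} + P_{FlexHub}).
∂π/∂P_{IronWorks} = 282 − 4P_{IronWorks} + P_{FlexHub} = 0 ⇒ P_{IronWorks} = 70.5 + 0.25P_{FlexHub}.
At P_{FlexHub} = 207: P_{IronWorks} = 70.5 + 0.25·207 = 122.25.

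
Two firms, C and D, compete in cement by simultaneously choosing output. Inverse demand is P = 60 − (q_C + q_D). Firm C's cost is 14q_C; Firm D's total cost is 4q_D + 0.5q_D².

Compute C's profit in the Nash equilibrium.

268.96

Firm C's profit: π = q_C(60 − (q_C + q_D)) − 14q_C.
∂π/∂q_C = 46 − 2q_C − q_D = 0, so q_C = 23 − 0.5q_D.
For D: ∂π/∂q_D = 56 − 3q_D − q_C = 0 ⇒ q_D = 56/3 − (1/3)q_C.
Solving the two reaction functions simultaneously: (1 − (−0.5)(−1/3))q_C = 23 − 0.5·(56/3), so (5/6)q_C = 41/3 and q_C = 16.4.
Then q_D = 56/3 − (1/3)·16.4 = 13.2.
Price P = 60 − 29.6 = 30.4.
C's profit: (30.4 − 14)·16.4 = 268.96.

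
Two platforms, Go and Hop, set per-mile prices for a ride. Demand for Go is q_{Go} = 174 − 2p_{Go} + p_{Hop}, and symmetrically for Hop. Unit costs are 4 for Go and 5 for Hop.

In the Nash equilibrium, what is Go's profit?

Go's profit: π = (p_{Go} − 4)(174 − 2p_{Go} + p_{Hop}).
∂π/∂p_{Go} = 182 − 4p_{Go} + p_{Hop} = 0 ⇒ p_{Go} = 45.5 + 0.25p_{Hop}.
Similarly p_{Hop} = 46 + 0.25p_{Go}.
Plugging p_{Hop} into Go's best response: p_{Go} = 45.5 + 0.25(46 + 0.25p_{Go}) ⇒ 0.9375p_{Go} = 57, so p_{Go} = 60.8.
Then p_{Hop} = 46 + 0.25·60.8 = 61.2.
q_{Go} = 174 − 2·60.8 + 61.2 = 113.6.
Profit = (60.8 − 4)·113.6 = 6452.48.

6452.48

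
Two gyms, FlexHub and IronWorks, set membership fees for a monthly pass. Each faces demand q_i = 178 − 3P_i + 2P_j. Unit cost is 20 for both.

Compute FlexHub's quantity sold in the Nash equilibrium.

118.5

FlexHub's profit: π = (P_{FlexHub} − 20)(178 − 3P_{FlexHub} + 2P_{IronWorks}).
∂π/∂P_{FlexHub} = 238 − 6P_{FlexHub} + 2P_{IronWorks} = 0 ⇒ P_{FlexHub} = 119/3 + (1/3)P_{IronWorks}.
The game is symmetric, so in equilibrium P_{IronWorks} = P_{FlexHub}: the reaction function gives (2/3)P_{FlexHub} = 119/3, hence P_{FlexHub} = 59.5.
q_{FlexHub} = 178 − 3·59.5 + 2·59.5 = 118.5.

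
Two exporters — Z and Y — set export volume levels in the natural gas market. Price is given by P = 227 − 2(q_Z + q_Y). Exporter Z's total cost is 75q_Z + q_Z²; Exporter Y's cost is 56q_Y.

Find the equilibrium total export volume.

Exporter Z's profit: π = q_Z(227 − 2(q_Z + q_Y)) − 75q_Z − q_Z².
∂π/∂q_Z = 152 − 6q_Z − 2q_Y = 0, so q_Z = 76/3 − (1/3)q_Y.
For Y: ∂π/∂q_Y = 171 − 4q_Y − 2q_Z = 0 ⇒ q_Y = 42.75 − 0.5q_Z.
Substituting the second reaction function into the first: q_Z = 76/3 − (1/3)(42.75 − 0.5q_Z), which gives (5/6)q_Z = 133/12 ⇒ q_Z = 13.3.
Then q_Y = 42.75 − 0.5·13.3 = 36.1.
Total export volume: 13.3 + 36.1 = 49.4.

49.4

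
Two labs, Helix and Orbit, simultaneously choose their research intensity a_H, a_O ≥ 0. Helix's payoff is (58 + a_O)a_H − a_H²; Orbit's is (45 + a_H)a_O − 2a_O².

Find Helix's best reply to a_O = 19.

Expanding Helix's payoff: 58a_H + a_Oa_H − a_H².
∂π/∂a_H = 58 + a_O − 2a_H = 0, so a_H = 29 + 0.5a_O.
At a_O = 19: a_H = 29 + 0.5·19 = 38.5.

38.5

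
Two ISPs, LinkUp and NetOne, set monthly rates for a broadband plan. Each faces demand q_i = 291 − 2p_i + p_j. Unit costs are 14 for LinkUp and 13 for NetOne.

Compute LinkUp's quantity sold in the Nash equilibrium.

184.4

LinkUp's profit: π = (p_{LinkUp} − 14)(291 − 2p_{LinkUp} + p_{NetOne}).
∂π/∂p_{LinkUp} = 319 − 4p_{LinkUp} + p_{NetOne} = 0 ⇒ p_{LinkUp} = 79.75 + 0.25p_{NetOne}.
Similarly p_{NetOne} = 79.25 + 0.25p_{LinkUp}.
Solving the two reaction functions simultaneously: (1 − (0.25)(0.25))p_{LinkUp} = 79.75 + 0.25·79.25, so 0.9375p_{LinkUp} = 99.5625 and p_{LinkUp} = 106.2.
Then p_{NetOne} = 79.25 + 0.25·106.2 = 105.8.
q_{LinkUp} = 291 − 2·106.2 + 105.8 = 184.4.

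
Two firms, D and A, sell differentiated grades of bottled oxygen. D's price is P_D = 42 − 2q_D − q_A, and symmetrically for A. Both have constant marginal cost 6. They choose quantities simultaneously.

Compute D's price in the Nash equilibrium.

20.4

Firm D's profit: π = q_D(42 − 2q_D − q_A) − 6q_D.
∂π/∂q_D = 36 − 4q_D − q_A = 0 ⇒ q_D = 9 − 0.25q_A.
Setting q_D = q_A in the reaction function: q_D = 9 − 0.25q_D, so q_D = 9 / 1.25 = 7.2.
P_D = 42 − 2·7.2 − 7.2 = 20.4.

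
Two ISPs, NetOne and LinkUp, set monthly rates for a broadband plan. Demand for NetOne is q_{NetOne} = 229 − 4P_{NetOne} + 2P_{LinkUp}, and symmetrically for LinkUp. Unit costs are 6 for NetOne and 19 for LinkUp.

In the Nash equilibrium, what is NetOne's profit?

NetOne's profit: π = (P_{NetOne} − 6)(229 − 4P_{NetOne} + 2P_{LinkUp}).
∂π/∂P_{NetOne} = 253 − 8P_{NetOne} + 2P_{LinkUp} = 0 ⇒ P_{NetOne} = 31.625 + 0.25P_{LinkUp}.
Similarly P_{LinkUp} = 38.125 + 0.25P_{NetOne}.
Plugging P_{LinkUp} into NetOne's best response: P_{NetOne} = 31.625 + 0.25(38.125 + 0.25P_{NetOne}) ⇒ 0.9375P_{NetOne} = 1317/32, so P_{NetOne} = 43.9.
Then P_{LinkUp} = 38.125 + 0.25·43.9 = 49.1.
q_{NetOne} = 229 − 4·43.9 + 2·49.1 = 151.6.
Profit = (43.9 − 6)·151.6 = 5745.64.

5745.64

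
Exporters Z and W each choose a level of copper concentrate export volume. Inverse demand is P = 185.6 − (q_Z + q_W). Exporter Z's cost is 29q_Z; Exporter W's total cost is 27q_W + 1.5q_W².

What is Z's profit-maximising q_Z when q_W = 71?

42.8

Exporter Z's profit: π = q_Z(185.6 − (q_Z + q_W)) − 29q_Z.
∂π/∂q_Z = 156.6 − 2q_Z − q_W = 0, so q_Z = 78.3 − 0.5q_W.
At q_W = 71: q_Z = 78.3 − 0.5·71 = 42.8.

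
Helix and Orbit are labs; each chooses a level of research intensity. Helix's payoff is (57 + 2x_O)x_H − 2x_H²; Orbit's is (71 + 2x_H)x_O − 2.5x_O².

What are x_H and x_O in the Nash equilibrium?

Expanding Helix's payoff: 57x_H + 2x_Ox_H − 2x_H².
∂π/∂x_H = 57 + 2x_O − 4x_H = 0, so x_H = 14.25 + 0.5x_O.
Likewise for Orbit: x_O = 14.2 + 0.4x_H.
Substituting the second reaction function into the first: x_H = 14.25 + 0.5(14.2 + 0.4x_H), which gives 0.8x_H = 21.35 ⇒ x_H = 26.6875.
Then x_O = 14.2 + 0.4·26.6875 = 24.875.

26.6875, 24.875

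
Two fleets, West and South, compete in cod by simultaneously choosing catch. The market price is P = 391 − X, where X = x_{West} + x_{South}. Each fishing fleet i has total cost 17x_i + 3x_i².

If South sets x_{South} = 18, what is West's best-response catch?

44.5

Fishing fleet West's profit: π = x_{West}(391 − (x_{West} + x_{South})) − 17x_{West} − 3x_{West}².
∂π/∂x_{West} = 374 − 8x_{West} − x_{South} = 0, so x_{West} = 46.75 − 0.125x_{South}.
At x_{South} = 18: x_{West} = 46.75 − 0.125·18 = 44.5.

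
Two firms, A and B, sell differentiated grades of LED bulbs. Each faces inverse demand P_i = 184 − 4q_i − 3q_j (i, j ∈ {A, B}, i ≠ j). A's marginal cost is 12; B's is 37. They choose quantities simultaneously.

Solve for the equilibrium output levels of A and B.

Firm A's profit: π = q_A(184 − 4q_A − 3q_B) − 12q_A.
∂π/∂q_A = 172 − 8q_A − 3q_B = 0 ⇒ q_A = 21.5 − 0.375q_B.
Similarly q_B = 18.375 − 0.375q_A.
Substituting the second reaction function into the first: q_A = 21.5 − 0.375(18.375 − 0.375q_A), which gives (55/64)q_A = 935/64 ⇒ q_A = 17.
Then q_B = 18.375 − 0.375·17 = 12.

17, 12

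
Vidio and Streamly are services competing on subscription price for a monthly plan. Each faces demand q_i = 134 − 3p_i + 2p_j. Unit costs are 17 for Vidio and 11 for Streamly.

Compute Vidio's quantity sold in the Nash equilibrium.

Vidio's profit: π = (p_{Vidio} − 17)(134 − 3p_{Vidio} + 2p_{Streamly}).
∂π/∂p_{Vidio} = 185 − 6p_{Vidio} + 2p_{Streamly} = 0 ⇒ p_{Vidio} = 185/6 + (1/3)p_{Streamly}.
Similarly p_{Streamly} = 167/6 + (1/3)p_{Vidio}.
Plugging p_{Streamly} into Vidio's best response: p_{Vidio} = 185/6 + (1/3)(167/6 + (1/3)p_{Vidio}) ⇒ (8/9)p_{Vidio} = 361/9, so p_{Vidio} = 45.125.
Then p_{Streamly} = 167/6 + (1/3)·45.125 = 42.875.
q_{Vidio} = 134 − 3·45.125 + 2·42.875 = 84.375.

84.375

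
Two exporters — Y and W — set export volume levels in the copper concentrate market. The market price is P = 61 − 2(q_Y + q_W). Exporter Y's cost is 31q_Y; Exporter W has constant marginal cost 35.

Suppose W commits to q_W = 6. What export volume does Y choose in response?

4.5

Exporter Y's profit: π = q_Y(61 − 2(q_Y + q_W)) − 31q_Y.
∂π/∂q_Y = 30 − 4q_Y − 2q_W = 0, so q_Y = 7.5 − 0.5q_W.
At q_W = 6: q_Y = 7.5 − 0.5·6 = 4.5.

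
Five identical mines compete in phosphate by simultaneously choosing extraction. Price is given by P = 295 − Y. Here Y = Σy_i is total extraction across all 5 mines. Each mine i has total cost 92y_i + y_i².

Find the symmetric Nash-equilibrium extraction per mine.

25.375

A representative mine's profit is π_i = y_i(295 − Y) − 92y_i − y_i², with Y = y_i + Σ_{j≠i} y_j.
First-order condition: 203 − 4y_i − Σ_{j≠i} y_j = 0.
Imposing symmetry (y_j = y for all j) turns Σ_{j≠i} y_j into 4y, so 203 = 8y and y = 25.375.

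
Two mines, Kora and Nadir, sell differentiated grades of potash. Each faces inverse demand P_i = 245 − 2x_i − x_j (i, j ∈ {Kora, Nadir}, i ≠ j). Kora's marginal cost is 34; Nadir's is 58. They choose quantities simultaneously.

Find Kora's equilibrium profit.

3836.88

Mine Kora's profit: π = x_{Kora}(245 − 2x_{Kora} − x_{Nadir}) − 34x_{Kora}.
∂π/∂x_{Kora} = 211 − 4x_{Kora} − x_{Nadir} = 0 ⇒ x_{Kora} = 52.75 − 0.25x_{Nadir}.
Similarly x_{Nadir} = 46.75 − 0.25x_{Kora}.
Solving the two reaction functions simultaneously: (1 − (−0.25)(−0.25))x_{Kora} = 52.75 − 0.25·46.75, so 0.9375x_{Kora} = 41.0625 and x_{Kora} = 43.8.
Then x_{Nadir} = 46.75 − 0.25·43.8 = 35.8.
P_{Kora} = 245 − 2·43.8 − 35.8 = 121.6.
Profit = (121.6 − 34)·43.8 = 3836.88.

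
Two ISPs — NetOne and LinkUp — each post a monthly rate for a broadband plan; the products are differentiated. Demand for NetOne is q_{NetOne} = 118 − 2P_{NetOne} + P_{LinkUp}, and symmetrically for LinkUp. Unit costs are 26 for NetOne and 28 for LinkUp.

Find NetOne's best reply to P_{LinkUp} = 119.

NetOne's profit: π = (P_{NetOne} − 26)(118 − 2P_{NetOne} + P_{LinkUp}).
∂π/∂P_{NetOne} = 170 − 4P_{NetOne} + P_{LinkUp} = 0 ⇒ P_{NetOne} = 42.5 + 0.25P_{LinkUp}.
At P_{LinkUp} = 119: P_{NetOne} = 42.5 + 0.25·119 = 72.25.

72.25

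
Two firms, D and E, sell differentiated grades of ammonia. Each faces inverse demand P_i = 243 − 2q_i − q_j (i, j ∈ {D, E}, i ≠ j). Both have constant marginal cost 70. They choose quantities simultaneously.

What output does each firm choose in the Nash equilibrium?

34.6

Firm D's profit: π = q_D(243 − 2q_D − q_E) − 70q_D.
∂π/∂q_D = 173 − 4q_D − q_E = 0 ⇒ q_D = 43.25 − 0.25q_E.
Setting q_D = q_E in the reaction function: q_D = 43.25 − 0.25q_D, so q_D = 43.25 / 1.25 = 34.6.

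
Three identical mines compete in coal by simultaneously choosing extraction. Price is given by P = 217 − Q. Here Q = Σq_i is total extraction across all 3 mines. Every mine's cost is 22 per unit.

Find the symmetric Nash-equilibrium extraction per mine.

48.75

A representative mine's profit is π_i = q_i(217 − Q) − 22q_i, with Q = q_i + Σ_{j≠i} q_j.
First-order condition: 195 − 2q_i − Σ_{j≠i} q_j = 0.
Imposing symmetry (q_j = q for all j) turns Σ_{j≠i} q_j into 2q, so 195 = 4q and q = 48.75.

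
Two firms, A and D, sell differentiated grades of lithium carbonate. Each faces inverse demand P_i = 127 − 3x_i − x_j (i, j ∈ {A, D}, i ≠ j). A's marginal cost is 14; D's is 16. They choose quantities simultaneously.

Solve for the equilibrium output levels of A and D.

16.2, 15.8

Firm A's profit: π = x_A(127 − 3x_A − x_D) − 14x_A.
∂π/∂x_A = 113 − 6x_A − x_D = 0 ⇒ x_A = 113/6 − (1/6)x_D.
Similarly x_D = 18.5 − (1/6)x_A.
Solving the two reaction functions simultaneously: (1 − (−1/6)(−1/6))x_A = 113/6 − (1/6)·18.5, so (35/36)x_A = 15.75 and x_A = 16.2.
Then x_D = 18.5 − (1/6)·16.2 = 15.8.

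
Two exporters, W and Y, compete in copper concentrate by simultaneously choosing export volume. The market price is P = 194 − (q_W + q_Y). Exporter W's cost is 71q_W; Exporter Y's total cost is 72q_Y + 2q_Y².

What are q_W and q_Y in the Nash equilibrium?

Exporter W's profit: π = q_W(194 − (q_W + q_Y)) − 71q_W.
∂π/∂q_W = 123 − 2q_W − q_Y = 0, so q_W = 61.5 − 0.5q_Y.
For Y: ∂π/∂q_Y = 122 − 6q_Y − q_W = 0 ⇒ q_Y = 61/3 − (1/6)q_W.
Substituting the second reaction function into the first: q_W = 61.5 − 0.5(61/3 − (1/6)q_W), which gives (11/12)q_W = 154/3 ⇒ q_W = 56.
Then q_Y = 61/3 − (1/6)·56 = 11.

56, 11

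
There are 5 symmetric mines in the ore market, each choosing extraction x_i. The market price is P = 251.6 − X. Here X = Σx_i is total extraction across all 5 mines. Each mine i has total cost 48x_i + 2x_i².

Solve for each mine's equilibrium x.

A representative mine's profit is π_i = x_i(251.6 − X) − 48x_i − 2x_i², with X = x_i + Σ_{j≠i} x_j.
First-order condition: 203.6 − 6x_i − Σ_{j≠i} x_j = 0.
In a symmetric equilibrium every mine chooses the same x, so Σ_{j≠i} x_j = 4x. The condition becomes 203.6 − 10x = 0, giving x = 203.6/10 = 20.36.

20.36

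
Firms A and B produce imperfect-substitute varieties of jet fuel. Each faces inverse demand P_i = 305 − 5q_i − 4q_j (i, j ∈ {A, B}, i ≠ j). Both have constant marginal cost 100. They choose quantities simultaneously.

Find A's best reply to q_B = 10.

16.5

Firm A's profit: π = q_A(305 − 5q_A − 4q_B) − 100q_A.
∂π/∂q_A = 205 − 10q_A − 4q_B = 0 ⇒ q_A = 20.5 − 0.4q_B.
At q_B = 10: q_A = 20.5 − 0.4·10 = 16.5.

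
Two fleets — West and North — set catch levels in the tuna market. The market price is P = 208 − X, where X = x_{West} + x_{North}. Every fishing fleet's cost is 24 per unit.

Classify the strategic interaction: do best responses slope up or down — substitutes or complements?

strategic substitutes

Fishing fleet West's profit: π = x_{West}(208 − (x_{West} + x_{North})) − 24x_{West}.
∂π/∂x_{West} = 184 − 2x_{West} − x_{North} = 0, so x_{West} = 92 − 0.5x_{North}.
The best-response slope dx_{West}/dx_{North} = −0.5 < 0: the reaction function is downward-sloping, so the choices are strategic substitutes.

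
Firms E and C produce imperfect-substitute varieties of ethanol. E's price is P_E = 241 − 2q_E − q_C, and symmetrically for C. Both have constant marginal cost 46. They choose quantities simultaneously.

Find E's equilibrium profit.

Firm E's profit: π = q_E(241 − 2q_E − q_C) − 46q_E.
∂π/∂q_E = 195 − 4q_E − q_C = 0 ⇒ q_E = 48.75 − 0.25q_C.
Setting q_E = q_C in the reaction function: q_E = 48.75 − 0.25q_E, so q_E = 48.75 / 1.25 = 39.
P_E = 241 − 2·39 − 39 = 124.
Profit = (124 − 46)·39 = 3042.

3042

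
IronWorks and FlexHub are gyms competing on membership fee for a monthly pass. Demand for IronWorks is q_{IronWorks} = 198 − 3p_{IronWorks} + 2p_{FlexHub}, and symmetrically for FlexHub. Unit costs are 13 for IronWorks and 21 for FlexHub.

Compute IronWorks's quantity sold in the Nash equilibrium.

143.25

IronWorks's profit: π = (p_{IronWorks} − 13)(198 − 3p_{IronWorks} + 2p_{FlexHub}).
∂π/∂p_{IronWorks} = 237 − 6p_{IronWorks} + 2p_{FlexHub} = 0 ⇒ p_{IronWorks} = 39.5 + (1/3)p_{FlexHub}.
Similarly p_{FlexHub} = 43.5 + (1/3)p_{IronWorks}.
Substituting the second reaction function into the first: p_{IronWorks} = 39.5 + (1/3)(43.5 + (1/3)p_{IronWorks}), which gives (8/9)p_{IronWorks} = 54 ⇒ p_{IronWorks} = 60.75.
Then p_{FlexHub} = 43.5 + (1/3)·60.75 = 63.75.
q_{IronWorks} = 198 − 3·60.75 + 2·63.75 = 143.25.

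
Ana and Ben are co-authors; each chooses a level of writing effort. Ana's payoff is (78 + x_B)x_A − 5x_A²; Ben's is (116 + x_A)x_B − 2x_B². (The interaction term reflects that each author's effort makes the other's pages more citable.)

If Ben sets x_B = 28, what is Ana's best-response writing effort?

10.6

Expanding Ana's payoff: 78x_A + x_Bx_A − 5x_A².
∂π/∂x_A = 78 + x_B − 10x_A = 0, so x_A = 7.8 + 0.1x_B.
At x_B = 28: x_A = 7.8 + 0.1·28 = 10.6.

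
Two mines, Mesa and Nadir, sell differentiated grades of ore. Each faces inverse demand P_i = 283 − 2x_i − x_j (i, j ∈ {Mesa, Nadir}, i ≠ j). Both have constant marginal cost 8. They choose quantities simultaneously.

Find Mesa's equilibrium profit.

6050

Mine Mesa's profit: π = x_{Mesa}(283 − 2x_{Mesa} − x_{Nadir}) − 8x_{Mesa}.
∂π/∂x_{Mesa} = 275 − 4x_{Mesa} − x_{Nadir} = 0 ⇒ x_{Mesa} = 68.75 − 0.25x_{Nadir}.
By symmetry x_{Nadir} = x_{Mesa}; substituting into the reaction function, 1.25x_{Mesa} = 68.75 and x_{Mesa} = 55.
P_{Mesa} = 283 − 2·55 − 55 = 118.
Profit = (118 − 8)·55 = 6050.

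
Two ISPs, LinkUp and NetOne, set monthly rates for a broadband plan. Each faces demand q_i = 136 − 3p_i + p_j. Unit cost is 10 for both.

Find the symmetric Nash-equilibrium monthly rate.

33.2

LinkUp's profit: π = (p_{LinkUp} − 10)(136 − 3p_{LinkUp} + p_{NetOne}).
∂π/∂p_{LinkUp} = 166 − 6p_{LinkUp} + p_{NetOne} = 0 ⇒ p_{LinkUp} = 83/3 + (1/6)p_{NetOne}.
The game is symmetric, so in equilibrium p_{NetOne} = p_{LinkUp}: the reaction function gives (5/6)p_{LinkUp} = 83/3, hence p_{LinkUp} = 33.2.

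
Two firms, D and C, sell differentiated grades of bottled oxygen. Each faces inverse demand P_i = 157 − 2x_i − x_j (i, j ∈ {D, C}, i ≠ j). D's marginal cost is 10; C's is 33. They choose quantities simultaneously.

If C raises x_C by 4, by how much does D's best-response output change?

Firm D's profit: π = x_D(157 − 2x_D − x_C) − 10x_D.
∂π/∂x_D = 147 − 4x_D − x_C = 0 ⇒ x_D = 36.75 − 0.25x_C.
The reaction-function slope is −0.25, so a 4-unit rise in x_C moves x_D by −0.25 × 4 = −1. D's best response falls — the actions are strategic substitutes.

-1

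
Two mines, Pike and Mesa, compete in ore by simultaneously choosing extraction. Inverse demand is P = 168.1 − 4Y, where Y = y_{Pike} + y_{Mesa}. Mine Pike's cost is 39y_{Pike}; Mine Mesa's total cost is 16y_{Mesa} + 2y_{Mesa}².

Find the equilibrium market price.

Mine Pike's profit: π = y_{Pike}(168.1 − 4(y_{Pike} + y_{Mesa})) − 39y_{Pike}.
∂π/∂y_{Pike} = 129.1 − 8y_{Pike} − 4y_{Mesa} = 0, so y_{Pike} = 16.1375 − 0.5y_{Mesa}.
For Mesa: ∂π/∂y_{Mesa} = 152.1 − 12y_{Mesa} − 4y_{Pike} = 0 ⇒ y_{Mesa} = 12.675 − (1/3)y_{Pike}.
Substituting the second reaction function into the first: y_{Pike} = 16.1375 − 0.5(12.675 − (1/3)y_{Pike}), which gives (5/6)y_{Pike} = 9.8 ⇒ y_{Pike} = 11.76.
Then y_{Mesa} = 12.675 − (1/3)·11.76 = 8.755.
Equilibrium price: P = 168.1 − 4·20.515 = 86.04.

86.04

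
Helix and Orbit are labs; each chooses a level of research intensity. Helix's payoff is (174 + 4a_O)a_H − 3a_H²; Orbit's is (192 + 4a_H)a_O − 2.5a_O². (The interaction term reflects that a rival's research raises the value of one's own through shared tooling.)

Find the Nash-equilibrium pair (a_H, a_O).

Expanding Helix's payoff: 174a_H + 4a_Oa_H − 3a_H².
∂π/∂a_H = 174 + 4a_O − 6a_H = 0, so a_H = 29 + (2/3)a_O.
Likewise for Orbit: a_O = 38.4 + 0.8a_H.
Substituting the second reaction function into the first: a_H = 29 + (2/3)(38.4 + 0.8a_H), which gives (7/15)a_H = 54.6 ⇒ a_H = 117.
Then a_O = 38.4 + 0.8·117 = 132.

117, 132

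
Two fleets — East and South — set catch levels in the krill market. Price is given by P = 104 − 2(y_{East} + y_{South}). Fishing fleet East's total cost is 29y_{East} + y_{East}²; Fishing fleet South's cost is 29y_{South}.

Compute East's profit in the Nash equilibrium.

Fishing fleet East's profit: π = y_{East}(104 − 2(y_{East} + y_{South})) − 29y_{East} − y_{East}².
∂π/∂y_{East} = 75 − 6y_{East} − 2y_{South} = 0, so y_{East} = 12.5 − (1/3)y_{South}.
For South: ∂π/∂y_{South} = 75 − 4y_{South} − 2y_{East} = 0 ⇒ y_{South} = 18.75 − 0.5y_{East}.
Substituting the second reaction function into the first: y_{East} = 12.5 − (1/3)(18.75 − 0.5y_{East}), which gives (5/6)y_{East} = 6.25 ⇒ y_{East} = 7.5.
Then y_{South} = 18.75 − 0.5·7.5 = 15.
Price P = 104 − 2·22.5 = 59.
East's profit: (59 − 29)·7.5 − (7.5)² = 168.75.

168.75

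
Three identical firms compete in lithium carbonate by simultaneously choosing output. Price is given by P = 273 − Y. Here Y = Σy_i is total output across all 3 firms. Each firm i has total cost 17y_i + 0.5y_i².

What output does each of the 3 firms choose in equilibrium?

A representative firm's profit is π_i = y_i(273 − Y) − 17y_i − 0.5y_i², with Y = y_i + Σ_{j≠i} y_j.
First-order condition: 256 − 3y_i − Σ_{j≠i} y_j = 0.
Imposing symmetry (y_j = y for all j) turns Σ_{j≠i} y_j into 2y, so 256 = 5y and y = 51.2.

51.2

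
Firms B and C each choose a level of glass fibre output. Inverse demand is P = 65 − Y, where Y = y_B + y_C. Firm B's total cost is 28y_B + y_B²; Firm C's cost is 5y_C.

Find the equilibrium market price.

34

Firm B's profit: π = y_B(65 − (y_B + y_C)) − 28y_B − y_B².
∂π/∂y_B = 37 − 4y_B − y_C = 0, so y_B = 9.25 − 0.25y_C.
For C: ∂π/∂y_C = 60 − 2y_C − y_B = 0 ⇒ y_C = 30 − 0.5y_B.
Substituting the second reaction function into the first: y_B = 9.25 − 0.25(30 − 0.5y_B), which gives 0.875y_B = 1.75 ⇒ y_B = 2.
Then y_C = 30 − 0.5·2 = 29.
Equilibrium price: P = 65 − 31 = 34.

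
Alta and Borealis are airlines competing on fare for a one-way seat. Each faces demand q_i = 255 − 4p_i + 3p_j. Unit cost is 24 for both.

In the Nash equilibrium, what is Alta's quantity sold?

Alta's profit: π = (p_{Alta} − 24)(255 − 4p_{Alta} + 3p_{Borealis}).
∂π/∂p_{Alta} = 351 − 8p_{Alta} + 3p_{Borealis} = 0 ⇒ p_{Alta} = 43.875 + 0.375p_{Borealis}.
The game is symmetric, so in equilibrium p_{Borealis} = p_{Alta}: the reaction function gives 0.625p_{Alta} = 43.875, hence p_{Alta} = 70.2.
q_{Alta} = 255 − 4·70.2 + 3·70.2 = 184.8.

184.8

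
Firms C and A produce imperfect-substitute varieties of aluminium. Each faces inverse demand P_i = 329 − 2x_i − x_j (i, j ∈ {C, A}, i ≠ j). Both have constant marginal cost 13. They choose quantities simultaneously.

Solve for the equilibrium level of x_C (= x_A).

Firm C's profit: π = x_C(329 − 2x_C − x_A) − 13x_C.
∂π/∂x_C = 316 − 4x_C − x_A = 0 ⇒ x_C = 79 − 0.25x_A.
By symmetry x_A = x_C; substituting into the reaction function, 1.25x_C = 79 and x_C = 63.2.

63.2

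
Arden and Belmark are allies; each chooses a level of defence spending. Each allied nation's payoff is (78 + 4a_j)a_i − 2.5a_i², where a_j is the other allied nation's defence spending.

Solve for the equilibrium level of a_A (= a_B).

78

Arden's payoff is (78 + 4a_B)a_A − 2.5a_A².
∂π/∂a_A = 78 + 4a_B − 5a_A = 0, so a_A = 15.6 + 0.8a_B.
The game is symmetric, so in equilibrium a_B = a_A: the reaction function gives 0.2a_A = 15.6, hence a_A = 78.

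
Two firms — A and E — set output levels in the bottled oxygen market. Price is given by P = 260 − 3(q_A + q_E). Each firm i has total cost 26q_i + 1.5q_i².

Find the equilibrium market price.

143

Firm A's profit: π = q_A(260 − 3(q_A + q_E)) − 26q_A − 1.5q_A².
∂π/∂q_A = 234 − 9q_A − 3q_E = 0, so q_A = 26 − (1/3)q_E.
By symmetry q_E = q_A; substituting into the reaction function, (4/3)q_A = 26 and q_A = 19.5.
Equilibrium price: P = 260 − 3·39 = 143.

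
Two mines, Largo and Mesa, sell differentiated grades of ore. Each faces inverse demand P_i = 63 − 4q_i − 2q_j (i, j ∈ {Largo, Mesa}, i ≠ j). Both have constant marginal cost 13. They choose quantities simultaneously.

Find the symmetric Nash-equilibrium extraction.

5

Mine Largo's profit: π = q_{Largo}(63 − 4q_{Largo} − 2q_{Mesa}) − 13q_{Largo}.
∂π/∂q_{Largo} = 50 − 8q_{Largo} − 2q_{Mesa} = 0 ⇒ q_{Largo} = 6.25 − 0.25q_{Mesa}.
Setting q_{Largo} = q_{Mesa} in the reaction function: q_{Largo} = 6.25 − 0.25q_{Largo}, so q_{Largo} = 6.25 / 1.25 = 5.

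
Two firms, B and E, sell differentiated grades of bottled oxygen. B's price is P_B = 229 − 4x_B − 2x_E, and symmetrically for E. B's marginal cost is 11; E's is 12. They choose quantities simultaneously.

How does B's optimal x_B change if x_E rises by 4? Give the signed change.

Firm B's profit: π = x_B(229 − 4x_B − 2x_E) − 11x_B.
∂π/∂x_B = 218 − 8x_B − 2x_E = 0 ⇒ x_B = 27.25 − 0.25x_E.
The reaction-function slope is −0.25, so a 4-unit rise in x_E moves x_B by −0.25 × 4 = −1. B's best response falls — the actions are strategic substitutes.

-1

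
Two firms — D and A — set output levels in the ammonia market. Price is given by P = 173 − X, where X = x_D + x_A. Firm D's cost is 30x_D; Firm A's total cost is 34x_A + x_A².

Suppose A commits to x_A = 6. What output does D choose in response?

Firm D's profit: π = x_D(173 − (x_D + x_A)) − 30x_D.
∂π/∂x_D = 143 − 2x_D − x_A = 0, so x_D = 71.5 − 0.5x_A.
At x_A = 6: x_D = 71.5 − 0.5·6 = 68.5.

68.5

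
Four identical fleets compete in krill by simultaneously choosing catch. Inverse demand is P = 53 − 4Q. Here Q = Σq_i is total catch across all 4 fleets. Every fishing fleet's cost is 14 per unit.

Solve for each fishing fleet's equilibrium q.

A representative fishing fleet's profit is π_i = q_i(53 − 4Q) − 14q_i, with Q = q_i + Σ_{j≠i} q_j.
First-order condition: 39 − 8q_i − 4Σ_{j≠i} q_j = 0.
With identical fishing fleets, set every q_j = q: then 39 − 8q − 12q = 0, i.e. q = 39/20 = 1.95.

1.95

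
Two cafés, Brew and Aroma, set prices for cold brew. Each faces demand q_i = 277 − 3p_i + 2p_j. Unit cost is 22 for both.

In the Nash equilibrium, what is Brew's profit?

12192.1875

Brew's profit: π = (p_{Brew} − 22)(277 − 3p_{Brew} + 2p_{Aroma}).
∂π/∂p_{Brew} = 343 − 6p_{Brew} + 2p_{Aroma} = 0 ⇒ p_{Brew} = 343/6 + (1/3)p_{Aroma}.
Setting p_{Brew} = p_{Aroma} in the reaction function: p_{Brew} = 343/6 + (1/3)p_{Brew}, so p_{Brew} = (343/6) / (2/3) = 85.75.
q_{Brew} = 277 − 3·85.75 + 2·85.75 = 191.25.
Profit = (85.75 − 22)·191.25 = 12192.1875.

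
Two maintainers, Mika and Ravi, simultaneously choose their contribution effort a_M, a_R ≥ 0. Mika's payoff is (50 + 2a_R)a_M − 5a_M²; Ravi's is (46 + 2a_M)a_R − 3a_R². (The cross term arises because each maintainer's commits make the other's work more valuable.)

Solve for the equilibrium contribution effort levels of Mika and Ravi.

7, 10

Expanding Mika's payoff: 50a_M + 2a_Ra_M − 5a_M².
∂π/∂a_M = 50 + 2a_R − 10a_M = 0, so a_M = 5 + 0.2a_R.
Likewise for Ravi: a_R = 23/3 + (1/3)a_M.
Substituting the second reaction function into the first: a_M = 5 + 0.2(23/3 + (1/3)a_M), which gives (14/15)a_M = 98/15 ⇒ a_M = 7.
Then a_R = 23/3 + (1/3)·7 = 10.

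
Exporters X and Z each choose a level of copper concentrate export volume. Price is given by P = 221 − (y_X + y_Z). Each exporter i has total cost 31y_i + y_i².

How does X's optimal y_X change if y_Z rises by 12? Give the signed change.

Exporter X's profit: π = y_X(221 − (y_X + y_Z)) − 31y_X − y_X².
∂π/∂y_X = 190 − 4y_X − y_Z = 0, so y_X = 47.5 − 0.25y_Z.
The reaction-function slope is −0.25, so a 12-unit rise in y_Z moves y_X by −0.25 × 12 = −3. X's best response falls — the actions are strategic substitutes.

-3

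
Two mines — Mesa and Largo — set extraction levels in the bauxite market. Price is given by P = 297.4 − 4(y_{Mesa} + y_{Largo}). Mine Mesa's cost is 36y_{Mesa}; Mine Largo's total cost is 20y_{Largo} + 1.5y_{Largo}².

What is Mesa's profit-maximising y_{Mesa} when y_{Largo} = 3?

31.175

Mine Mesa's profit: π = y_{Mesa}(297.4 − 4(y_{Mesa} + y_{Largo})) − 36y_{Mesa}.
∂π/∂y_{Mesa} = 261.4 − 8y_{Mesa} − 4y_{Largo} = 0, so y_{Mesa} = 32.675 − 0.5y_{Largo}.
At y_{Largo} = 3: y_{Mesa} = 32.675 − 0.5·3 = 31.175.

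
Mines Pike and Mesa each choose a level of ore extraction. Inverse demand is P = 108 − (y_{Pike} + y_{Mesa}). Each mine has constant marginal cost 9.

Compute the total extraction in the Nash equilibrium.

66

Mine Pike's profit: π = y_{Pike}(108 − (y_{Pike} + y_{Mesa})) − 9y_{Pike}.
∂π/∂y_{Pike} = 99 − 2y_{Pike} − y_{Mesa} = 0, so y_{Pike} = 49.5 − 0.5y_{Mesa}.
Setting y_{Pike} = y_{Mesa} in the reaction function: y_{Pike} = 49.5 − 0.5y_{Pike}, so y_{Pike} = 49.5 / 1.5 = 33.
Total extraction: 33 + 33 = 66.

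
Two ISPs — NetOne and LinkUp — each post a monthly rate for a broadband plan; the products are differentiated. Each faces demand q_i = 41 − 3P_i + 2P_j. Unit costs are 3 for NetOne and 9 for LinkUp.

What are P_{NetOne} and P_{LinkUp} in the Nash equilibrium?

13.625, 15.875

NetOne's profit: π = (P_{NetOne} − 3)(41 − 3P_{NetOne} + 2P_{LinkUp}).
∂π/∂P_{NetOne} = 50 − 6P_{NetOne} + 2P_{LinkUp} = 0 ⇒ P_{NetOne} = 25/3 + (1/3)P_{LinkUp}.
Similarly P_{LinkUp} = 34/3 + (1/3)P_{NetOne}.
Substituting the second reaction function into the first: P_{NetOne} = 25/3 + (1/3)(34/3 + (1/3)P_{NetOne}), which gives (8/9)P_{NetOne} = 109/9 ⇒ P_{NetOne} = 13.625.
Then P_{LinkUp} = 34/3 + (1/3)·13.625 = 15.875.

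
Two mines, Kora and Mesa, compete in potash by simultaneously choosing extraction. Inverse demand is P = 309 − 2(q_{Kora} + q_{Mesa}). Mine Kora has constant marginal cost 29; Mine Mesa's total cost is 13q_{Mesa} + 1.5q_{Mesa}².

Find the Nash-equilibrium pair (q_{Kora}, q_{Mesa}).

Mine Kora's profit: π = q_{Kora}(309 − 2(q_{Kora} + q_{Mesa})) − 29q_{Kora}.
∂π/∂q_{Kora} = 280 − 4q_{Kora} − 2q_{Mesa} = 0, so q_{Kora} = 70 − 0.5q_{Mesa}.
For Mesa: ∂π/∂q_{Mesa} = 296 − 7q_{Mesa} − 2q_{Kora} = 0 ⇒ q_{Mesa} = 296/7 − (2/7)q_{Kora}.
Plugging q_{Mesa} into Kora's best response: q_{Kora} = 70 − 0.5(296/7 − (2/7)q_{Kora}) ⇒ (6/7)q_{Kora} = 342/7, so q_{Kora} = 57.
Then q_{Mesa} = 296/7 − (2/7)·57 = 26.

57, 26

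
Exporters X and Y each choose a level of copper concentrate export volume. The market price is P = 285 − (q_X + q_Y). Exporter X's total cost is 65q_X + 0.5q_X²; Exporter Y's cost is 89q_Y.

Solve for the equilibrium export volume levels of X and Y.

Exporter X's profit: π = q_X(285 − (q_X + q_Y)) − 65q_X − 0.5q_X².
∂π/∂q_X = 220 − 3q_X − q_Y = 0, so q_X = 220/3 − (1/3)q_Y.
For Y: ∂π/∂q_Y = 196 − 2q_Y − q_X = 0 ⇒ q_Y = 98 − 0.5q_X.
Plugging q_Y into X's best response: q_X = 220/3 − (1/3)(98 − 0.5q_X) ⇒ (5/6)q_X = 122/3, so q_X = 48.8.
Then q_Y = 98 − 0.5·48.8 = 73.6.

48.8, 73.6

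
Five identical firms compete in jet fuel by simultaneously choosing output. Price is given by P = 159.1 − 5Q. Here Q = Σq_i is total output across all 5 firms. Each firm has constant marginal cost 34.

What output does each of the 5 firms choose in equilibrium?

4.17

A representative firm's profit is π_i = q_i(159.1 − 5Q) − 34q_i, with Q = q_i + Σ_{j≠i} q_j.
First-order condition: 125.1 − 10q_i − 5Σ_{j≠i} q_j = 0.
In a symmetric equilibrium every firm chooses the same q, so Σ_{j≠i} q_j = 4q. The condition becomes 125.1 − 30q = 0, giving q = 125.1/30 = 4.17.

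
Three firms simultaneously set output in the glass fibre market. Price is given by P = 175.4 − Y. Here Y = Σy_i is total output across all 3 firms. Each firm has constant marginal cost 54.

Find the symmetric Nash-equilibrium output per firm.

30.35

A representative firm's profit is π_i = y_i(175.4 − Y) − 54y_i, with Y = y_i + Σ_{j≠i} y_j.
First-order condition: 121.4 − 2y_i − Σ_{j≠i} y_j = 0.
In a symmetric equilibrium every firm chooses the same y, so Σ_{j≠i} y_j = 2y. The condition becomes 121.4 − 4y = 0, giving y = 121.4/4 = 30.35.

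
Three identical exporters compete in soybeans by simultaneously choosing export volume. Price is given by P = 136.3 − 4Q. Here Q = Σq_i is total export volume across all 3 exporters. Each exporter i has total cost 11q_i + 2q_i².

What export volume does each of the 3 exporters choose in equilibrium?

A representative exporter's profit is π_i = q_i(136.3 − 4Q) − 11q_i − 2q_i², with Q = q_i + Σ_{j≠i} q_j.
First-order condition: 125.3 − 12q_i − 4Σ_{j≠i} q_j = 0.
With identical exporters, set every q_j = q: then 125.3 − 12q − 8q = 0, i.e. q = 125.3/20 = 6.265.

6.265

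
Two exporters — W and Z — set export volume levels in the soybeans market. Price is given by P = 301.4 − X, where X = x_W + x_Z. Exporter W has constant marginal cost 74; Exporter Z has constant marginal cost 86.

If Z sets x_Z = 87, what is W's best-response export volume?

Exporter W's profit: π = x_W(301.4 − (x_W + x_Z)) − 74x_W.
∂π/∂x_W = 227.4 − 2x_W − x_Z = 0, so x_W = 113.7 − 0.5x_Z.
At x_Z = 87: x_W = 113.7 − 0.5·87 = 70.2.

70.2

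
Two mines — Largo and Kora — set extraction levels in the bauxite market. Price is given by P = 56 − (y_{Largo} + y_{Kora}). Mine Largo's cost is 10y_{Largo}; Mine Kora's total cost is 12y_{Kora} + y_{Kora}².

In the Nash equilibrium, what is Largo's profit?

400

Mine Largo's profit: π = y_{Largo}(56 − (y_{Largo} + y_{Kora})) − 10y_{Largo}.
∂π/∂y_{Largo} = 46 − 2y_{Largo} − y_{Kora} = 0, so y_{Largo} = 23 − 0.5y_{Kora}.
For Kora: ∂π/∂y_{Kora} = 44 − 4y_{Kora} − y_{Largo} = 0 ⇒ y_{Kora} = 11 − 0.25y_{Largo}.
Solving the two reaction functions simultaneously: (1 − (−0.5)(−0.25))y_{Largo} = 23 − 0.5·11, so 0.875y_{Largo} = 17.5 and y_{Largo} = 20.
Then y_{Kora} = 11 − 0.25·20 = 6.
Price P = 56 − 26 = 30.
Largo's profit: (30 − 10)·20 = 400.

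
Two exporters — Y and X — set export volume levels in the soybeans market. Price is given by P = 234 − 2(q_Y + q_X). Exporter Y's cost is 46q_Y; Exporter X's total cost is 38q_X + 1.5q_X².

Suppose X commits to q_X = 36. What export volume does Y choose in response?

Exporter Y's profit: π = q_Y(234 − 2(q_Y + q_X)) − 46q_Y.
∂π/∂q_Y = 188 − 4q_Y − 2q_X = 0, so q_Y = 47 − 0.5q_X.
At q_X = 36: q_Y = 47 − 0.5·36 = 29.

29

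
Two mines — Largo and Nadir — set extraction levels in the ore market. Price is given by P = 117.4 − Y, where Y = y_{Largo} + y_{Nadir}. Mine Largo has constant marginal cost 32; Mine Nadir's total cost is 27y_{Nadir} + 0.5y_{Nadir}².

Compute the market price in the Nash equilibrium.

65.16

Mine Largo's profit: π = y_{Largo}(117.4 − (y_{Largo} + y_{Nadir})) − 32y_{Largo}.
∂π/∂y_{Largo} = 85.4 − 2y_{Largo} − y_{Nadir} = 0, so y_{Largo} = 42.7 − 0.5y_{Nadir}.
For Nadir: ∂π/∂y_{Nadir} = 90.4 − 3y_{Nadir} − y_{Largo} = 0 ⇒ y_{Nadir} = 452/15 − (1/3)y_{Largo}.
Substituting the second reaction function into the first: y_{Largo} = 42.7 − 0.5(452/15 − (1/3)y_{Largo}), which gives (5/6)y_{Largo} = 829/30 ⇒ y_{Largo} = 33.16.
Then y_{Nadir} = 452/15 − (1/3)·33.16 = 19.08.
Equilibrium price: P = 117.4 − 52.24 = 65.16.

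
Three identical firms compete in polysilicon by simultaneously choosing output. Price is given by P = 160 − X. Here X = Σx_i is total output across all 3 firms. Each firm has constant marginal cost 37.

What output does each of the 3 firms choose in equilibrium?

A representative firm's profit is π_i = x_i(160 − X) − 37x_i, with X = x_i + Σ_{j≠i} x_j.
First-order condition: 123 − 2x_i − Σ_{j≠i} x_j = 0.
Imposing symmetry (x_j = x for all j) turns Σ_{j≠i} x_j into 2x, so 123 = 4x and x = 30.75.

30.75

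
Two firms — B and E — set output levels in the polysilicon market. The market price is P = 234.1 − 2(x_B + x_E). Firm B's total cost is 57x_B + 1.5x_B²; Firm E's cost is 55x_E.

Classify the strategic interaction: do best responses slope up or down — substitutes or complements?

strategic substitutes

Firm B's profit: π = x_B(234.1 − 2(x_B + x_E)) − 57x_B − 1.5x_B².
∂π/∂x_B = 177.1 − 7x_B − 2x_E = 0, so x_B = 25.3 − (2/7)x_E.
The best-response slope dx_B/dx_E = −2/7 < 0: the reaction function is downward-sloping, so the choices are strategic substitutes.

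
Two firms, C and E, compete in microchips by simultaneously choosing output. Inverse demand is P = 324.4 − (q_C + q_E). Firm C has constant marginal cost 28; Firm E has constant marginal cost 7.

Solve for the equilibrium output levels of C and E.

91.8, 112.8

Firm C's profit: π = q_C(324.4 − (q_C + q_E)) − 28q_C.
∂π/∂q_C = 296.4 − 2q_C − q_E = 0, so q_C = 148.2 − 0.5q_E.
By the same steps for E: q_E = 158.7 − 0.5q_C.
Plugging q_E into C's best response: q_C = 148.2 − 0.5(158.7 − 0.5q_C) ⇒ 0.75q_C = 68.85, so q_C = 91.8.
Then q_E = 158.7 − 0.5·91.8 = 112.8.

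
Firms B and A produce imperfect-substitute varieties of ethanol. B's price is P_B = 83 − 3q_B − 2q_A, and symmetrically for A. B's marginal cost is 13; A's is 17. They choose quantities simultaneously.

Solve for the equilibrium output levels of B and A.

9, 8

Firm B's profit: π = q_B(83 − 3q_B − 2q_A) − 13q_B.
∂π/∂q_B = 70 − 6q_B − 2q_A = 0 ⇒ q_B = 35/3 − (1/3)q_A.
Similarly q_A = 11 − (1/3)q_B.
Plugging q_A into B's best response: q_B = 35/3 − (1/3)(11 − (1/3)q_B) ⇒ (8/9)q_B = 8, so q_B = 9.
Then q_A = 11 − (1/3)·9 = 8.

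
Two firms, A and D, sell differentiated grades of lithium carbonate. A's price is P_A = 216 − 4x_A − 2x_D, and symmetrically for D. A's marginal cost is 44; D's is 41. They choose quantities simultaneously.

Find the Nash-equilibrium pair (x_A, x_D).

Firm A's profit: π = x_A(216 − 4x_A − 2x_D) − 44x_A.
∂π/∂x_A = 172 − 8x_A − 2x_D = 0 ⇒ x_A = 21.5 − 0.25x_D.
Similarly x_D = 21.875 − 0.25x_A.
Plugging x_D into A's best response: x_A = 21.5 − 0.25(21.875 − 0.25x_A) ⇒ 0.9375x_A = 513/32, so x_A = 17.1.
Then x_D = 21.875 − 0.25·17.1 = 17.6.

17.1, 17.6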